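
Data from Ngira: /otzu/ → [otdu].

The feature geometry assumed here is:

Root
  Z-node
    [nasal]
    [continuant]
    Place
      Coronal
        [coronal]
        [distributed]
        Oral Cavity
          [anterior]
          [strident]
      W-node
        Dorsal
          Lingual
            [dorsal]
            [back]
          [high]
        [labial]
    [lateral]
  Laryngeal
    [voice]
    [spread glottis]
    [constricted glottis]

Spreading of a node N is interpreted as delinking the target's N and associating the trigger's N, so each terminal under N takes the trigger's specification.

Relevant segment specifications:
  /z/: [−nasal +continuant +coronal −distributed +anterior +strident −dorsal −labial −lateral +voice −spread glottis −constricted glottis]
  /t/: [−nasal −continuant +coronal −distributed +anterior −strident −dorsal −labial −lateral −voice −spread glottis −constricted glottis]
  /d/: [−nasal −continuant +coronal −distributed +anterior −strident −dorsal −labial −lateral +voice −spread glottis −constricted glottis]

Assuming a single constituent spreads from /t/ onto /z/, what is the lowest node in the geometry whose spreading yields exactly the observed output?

Z-node

Comparing /z/ with its surface form [d], the features that change are [continuant], [strident].
These terminals are all dominated by Z-node, and no proper subconstituent of Z-node covers them all; Z-node is their lowest common ancestor.
If Z-node spreads, every terminal under it takes /t/'s value, producing [d] as observed.
Had Root spread, [voice] would have taken /t/'s value; it stays as in /z/, confirming the spreading constituent is exactly Z-node.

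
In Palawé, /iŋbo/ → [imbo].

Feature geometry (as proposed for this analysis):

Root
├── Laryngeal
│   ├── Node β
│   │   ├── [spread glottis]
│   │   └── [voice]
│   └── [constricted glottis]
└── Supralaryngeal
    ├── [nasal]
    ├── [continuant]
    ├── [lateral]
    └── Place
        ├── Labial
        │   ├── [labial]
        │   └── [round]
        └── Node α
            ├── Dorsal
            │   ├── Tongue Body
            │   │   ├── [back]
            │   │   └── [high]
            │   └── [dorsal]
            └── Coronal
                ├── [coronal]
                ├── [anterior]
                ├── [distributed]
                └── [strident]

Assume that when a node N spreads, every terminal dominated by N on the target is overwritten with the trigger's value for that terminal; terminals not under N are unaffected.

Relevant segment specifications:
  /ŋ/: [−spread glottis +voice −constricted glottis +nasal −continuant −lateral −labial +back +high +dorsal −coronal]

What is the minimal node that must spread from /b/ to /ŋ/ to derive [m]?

Place

The alternation /ŋ/ → [m] changes [labial], [round], [dorsal], [high], [back] and nothing else.
In this geometry the lowest node dominating all of them is Place: every daughter of Place dominates only a proper subset, so no lower node suffices.
Delinking /ŋ/'s Place and associating /b/'s Place gives precisely the feature bundle of [m].
Had Supralaryngeal or a higher node spread, [nasal] would have taken /b/'s value; it stays as in /ŋ/, confirming the spreading constituent is exactly Place.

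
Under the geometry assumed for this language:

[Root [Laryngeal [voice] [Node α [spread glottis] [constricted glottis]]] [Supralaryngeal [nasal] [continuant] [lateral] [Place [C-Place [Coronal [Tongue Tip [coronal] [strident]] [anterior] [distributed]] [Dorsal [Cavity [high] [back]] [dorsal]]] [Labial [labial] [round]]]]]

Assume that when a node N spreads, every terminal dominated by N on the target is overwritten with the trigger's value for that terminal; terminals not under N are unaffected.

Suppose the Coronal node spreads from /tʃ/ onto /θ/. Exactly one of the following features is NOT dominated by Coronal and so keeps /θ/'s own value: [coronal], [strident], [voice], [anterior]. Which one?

The terminals dominated by Coronal are [coronal], [strident], [anterior], [distributed].
Of the listed options, [strident], [coronal], [anterior] are among these and would be overwritten by spreading Coronal.
[voice] attaches under Laryngeal, not under Coronal, so /θ/ retains its own value for [voice].

[voice]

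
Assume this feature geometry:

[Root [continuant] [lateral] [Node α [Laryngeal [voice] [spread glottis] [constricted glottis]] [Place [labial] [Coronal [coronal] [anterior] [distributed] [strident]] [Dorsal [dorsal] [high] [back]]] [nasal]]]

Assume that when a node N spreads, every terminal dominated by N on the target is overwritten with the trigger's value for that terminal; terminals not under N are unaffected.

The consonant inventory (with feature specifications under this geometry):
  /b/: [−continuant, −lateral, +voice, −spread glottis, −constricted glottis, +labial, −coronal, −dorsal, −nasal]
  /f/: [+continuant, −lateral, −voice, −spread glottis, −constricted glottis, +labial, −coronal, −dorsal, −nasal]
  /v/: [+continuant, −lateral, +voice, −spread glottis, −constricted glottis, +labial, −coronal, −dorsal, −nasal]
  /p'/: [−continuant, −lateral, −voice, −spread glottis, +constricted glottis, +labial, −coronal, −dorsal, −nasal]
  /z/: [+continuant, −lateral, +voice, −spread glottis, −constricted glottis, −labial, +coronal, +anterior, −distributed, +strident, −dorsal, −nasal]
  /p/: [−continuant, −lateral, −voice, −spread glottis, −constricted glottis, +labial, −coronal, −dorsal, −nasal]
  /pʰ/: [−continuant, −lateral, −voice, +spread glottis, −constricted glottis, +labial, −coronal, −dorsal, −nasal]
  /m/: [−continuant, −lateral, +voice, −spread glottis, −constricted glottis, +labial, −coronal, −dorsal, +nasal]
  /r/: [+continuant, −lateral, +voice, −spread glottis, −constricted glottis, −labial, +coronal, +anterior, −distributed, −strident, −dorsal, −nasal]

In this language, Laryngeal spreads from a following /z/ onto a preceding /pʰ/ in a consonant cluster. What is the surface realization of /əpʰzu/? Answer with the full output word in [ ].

Terminals under Laryngeal in this geometry: [voice], [spread glottis], [constricted glottis].
The target acquires /z/'s values for everything under Laryngeal — [+voice], [−spread glottis], [−constricted glottis] — while keeping its own [continuant], [lateral], [labial], ….
This feature bundle is that of [b], so /əpʰzu/ surfaces as [əbzu].

[əbzu]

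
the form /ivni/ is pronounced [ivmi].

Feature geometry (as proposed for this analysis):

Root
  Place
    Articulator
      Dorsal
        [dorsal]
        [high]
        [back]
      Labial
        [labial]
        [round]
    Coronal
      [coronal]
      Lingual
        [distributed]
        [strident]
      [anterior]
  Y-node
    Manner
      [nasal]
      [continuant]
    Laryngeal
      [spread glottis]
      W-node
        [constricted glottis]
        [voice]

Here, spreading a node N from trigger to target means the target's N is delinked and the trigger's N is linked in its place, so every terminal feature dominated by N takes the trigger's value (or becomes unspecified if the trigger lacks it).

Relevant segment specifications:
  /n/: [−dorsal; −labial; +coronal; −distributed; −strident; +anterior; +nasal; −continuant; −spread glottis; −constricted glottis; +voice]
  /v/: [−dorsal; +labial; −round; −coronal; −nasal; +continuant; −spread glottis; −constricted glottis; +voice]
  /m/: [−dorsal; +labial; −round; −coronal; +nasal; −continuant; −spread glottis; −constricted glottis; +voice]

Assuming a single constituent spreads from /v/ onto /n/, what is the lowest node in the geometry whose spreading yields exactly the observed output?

Feature comparison: [labial], [round], [coronal], [anterior], [distributed], [strident] differ between /n/ and [m]; the remaining terminals match.
Tracing each changed feature up the tree, the paths first meet at Place; any lower node misses at least one of them.
Spreading Place from /v/ overwrites each of those terminals with /v/'s values, yielding exactly [m].
Had Root spread, [nasal], [continuant] would have taken /v/'s values; they stay as in /n/, confirming the spreading constituent is exactly Place.

Place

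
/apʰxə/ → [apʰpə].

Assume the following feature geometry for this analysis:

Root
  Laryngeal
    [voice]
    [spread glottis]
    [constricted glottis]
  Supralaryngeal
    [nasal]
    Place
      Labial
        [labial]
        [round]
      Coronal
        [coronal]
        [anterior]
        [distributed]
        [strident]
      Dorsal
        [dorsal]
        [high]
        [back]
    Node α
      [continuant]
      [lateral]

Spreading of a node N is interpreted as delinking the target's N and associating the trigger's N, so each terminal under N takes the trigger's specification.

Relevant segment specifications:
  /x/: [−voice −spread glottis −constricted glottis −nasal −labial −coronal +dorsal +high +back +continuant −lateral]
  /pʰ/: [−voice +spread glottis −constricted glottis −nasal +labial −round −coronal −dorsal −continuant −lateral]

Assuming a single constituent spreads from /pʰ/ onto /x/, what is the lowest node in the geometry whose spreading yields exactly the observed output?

The alternation /x/ → [p] changes [continuant], [labial], [round], [dorsal], [high], [back] and nothing else.
The smallest constituent containing every changed terminal is Supralaryngeal — each of its daughters lacks at least one of the affected features.
If Supralaryngeal spreads, every terminal under it takes /pʰ/'s value, producing [p] as observed.
Had Root spread, [spread glottis] would have taken /pʰ/'s value; it stays as in /x/, confirming the spreading constituent is exactly Supralaryngeal.

Supralaryngeal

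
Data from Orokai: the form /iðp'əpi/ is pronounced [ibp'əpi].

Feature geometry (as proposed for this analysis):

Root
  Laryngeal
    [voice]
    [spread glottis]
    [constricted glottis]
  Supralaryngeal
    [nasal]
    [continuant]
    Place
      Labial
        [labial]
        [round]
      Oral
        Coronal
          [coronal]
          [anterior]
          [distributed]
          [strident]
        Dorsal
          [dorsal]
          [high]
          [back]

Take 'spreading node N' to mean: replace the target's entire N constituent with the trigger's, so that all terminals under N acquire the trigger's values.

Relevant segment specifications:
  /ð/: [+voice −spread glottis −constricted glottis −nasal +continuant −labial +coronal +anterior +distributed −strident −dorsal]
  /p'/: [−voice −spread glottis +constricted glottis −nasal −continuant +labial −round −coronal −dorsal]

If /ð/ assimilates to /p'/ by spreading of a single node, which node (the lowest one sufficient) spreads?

Supralaryngeal

The alternation /ð/ → [b] changes [continuant], [labial], [round], [coronal], [anterior], [distributed], [strident] and nothing else.
Tracing each changed feature up the tree, the paths first meet at Supralaryngeal; any lower node misses at least one of them.
Delinking /ð/'s Supralaryngeal and associating /p'/'s Supralaryngeal gives precisely the feature bundle of [b].
Had Root spread, [constricted glottis], [voice] would have taken /p'/'s values; they stay as in /ð/, confirming the spreading constituent is exactly Supralaryngeal.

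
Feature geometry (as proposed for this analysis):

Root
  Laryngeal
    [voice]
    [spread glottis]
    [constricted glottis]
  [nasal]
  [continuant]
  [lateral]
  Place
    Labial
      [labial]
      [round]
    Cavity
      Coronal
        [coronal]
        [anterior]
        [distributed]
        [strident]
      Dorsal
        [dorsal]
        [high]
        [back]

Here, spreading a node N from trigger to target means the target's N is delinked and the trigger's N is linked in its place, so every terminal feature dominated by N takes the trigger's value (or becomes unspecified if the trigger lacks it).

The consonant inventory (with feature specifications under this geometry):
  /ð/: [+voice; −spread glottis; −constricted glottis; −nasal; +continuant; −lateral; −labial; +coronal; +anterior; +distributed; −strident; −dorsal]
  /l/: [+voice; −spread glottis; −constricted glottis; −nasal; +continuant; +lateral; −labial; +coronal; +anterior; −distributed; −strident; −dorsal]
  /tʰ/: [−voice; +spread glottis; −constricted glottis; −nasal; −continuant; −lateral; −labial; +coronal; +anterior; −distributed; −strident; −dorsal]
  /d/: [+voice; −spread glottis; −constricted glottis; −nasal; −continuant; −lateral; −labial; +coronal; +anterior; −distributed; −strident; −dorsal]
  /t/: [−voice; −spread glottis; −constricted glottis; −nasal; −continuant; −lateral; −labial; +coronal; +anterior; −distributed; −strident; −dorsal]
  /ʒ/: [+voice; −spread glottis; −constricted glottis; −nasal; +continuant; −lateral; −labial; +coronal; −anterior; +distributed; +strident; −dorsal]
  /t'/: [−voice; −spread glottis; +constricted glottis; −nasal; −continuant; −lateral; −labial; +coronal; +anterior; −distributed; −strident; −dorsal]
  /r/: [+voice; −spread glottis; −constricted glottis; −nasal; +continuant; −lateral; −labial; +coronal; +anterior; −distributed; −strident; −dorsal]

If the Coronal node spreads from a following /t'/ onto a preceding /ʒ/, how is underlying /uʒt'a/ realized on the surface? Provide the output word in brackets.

[urt'a]

Terminals under Coronal in this geometry: [coronal], [anterior], [distributed], [strident].
Spreading Coronal from /t'/ onto /ʒ/ replaces those values with /t'/'s: [+coronal], [+anterior], [−distributed], [−strident]. Features outside Coronal ([voice], [spread glottis], [constricted glottis], …) stay as in /ʒ/.
Among the inventory, only /r/ has exactly this specification, giving the surface form [urt'a].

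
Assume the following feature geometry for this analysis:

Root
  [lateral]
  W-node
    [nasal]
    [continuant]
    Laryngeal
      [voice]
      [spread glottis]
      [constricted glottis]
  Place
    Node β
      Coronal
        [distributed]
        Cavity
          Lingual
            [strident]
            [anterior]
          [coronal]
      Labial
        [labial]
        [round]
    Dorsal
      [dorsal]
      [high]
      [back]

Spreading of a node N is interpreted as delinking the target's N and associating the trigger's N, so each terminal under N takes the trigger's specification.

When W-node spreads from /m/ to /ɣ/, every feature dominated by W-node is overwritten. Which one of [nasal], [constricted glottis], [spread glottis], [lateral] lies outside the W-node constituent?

[lateral]

The terminals dominated by W-node are [nasal], [continuant], [voice], [spread glottis], [constricted glottis].
Spreading W-node replaces [spread glottis], [nasal], [constricted glottis] with the trigger's values, since each sits inside the W-node constituent.
But [lateral] is a dependent of Root, outside W-node; it is therefore untouched by the spreading.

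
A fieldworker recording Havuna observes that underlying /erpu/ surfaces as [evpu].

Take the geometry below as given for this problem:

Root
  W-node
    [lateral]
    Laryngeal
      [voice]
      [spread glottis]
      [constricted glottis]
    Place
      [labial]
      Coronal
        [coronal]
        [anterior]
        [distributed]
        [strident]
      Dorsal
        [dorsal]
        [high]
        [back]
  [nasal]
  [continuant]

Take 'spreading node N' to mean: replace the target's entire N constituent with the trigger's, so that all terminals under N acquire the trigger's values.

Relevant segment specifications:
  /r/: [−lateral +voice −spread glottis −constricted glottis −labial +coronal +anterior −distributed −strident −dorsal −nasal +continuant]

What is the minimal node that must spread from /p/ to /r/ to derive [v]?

/r/ and [v] differ in [labial], [coronal], [anterior], [distributed], [strident]; every other specified feature is identical.
In this geometry the lowest node dominating all of them is Place: every daughter of Place dominates only a proper subset, so no lower node suffices.
If Place spreads, every terminal under it takes /p/'s value, producing [v] as observed.
Had W-node or a higher node spread, [voice] would have taken /p/'s value; it stays as in /r/, confirming the spreading constituent is exactly Place.

Place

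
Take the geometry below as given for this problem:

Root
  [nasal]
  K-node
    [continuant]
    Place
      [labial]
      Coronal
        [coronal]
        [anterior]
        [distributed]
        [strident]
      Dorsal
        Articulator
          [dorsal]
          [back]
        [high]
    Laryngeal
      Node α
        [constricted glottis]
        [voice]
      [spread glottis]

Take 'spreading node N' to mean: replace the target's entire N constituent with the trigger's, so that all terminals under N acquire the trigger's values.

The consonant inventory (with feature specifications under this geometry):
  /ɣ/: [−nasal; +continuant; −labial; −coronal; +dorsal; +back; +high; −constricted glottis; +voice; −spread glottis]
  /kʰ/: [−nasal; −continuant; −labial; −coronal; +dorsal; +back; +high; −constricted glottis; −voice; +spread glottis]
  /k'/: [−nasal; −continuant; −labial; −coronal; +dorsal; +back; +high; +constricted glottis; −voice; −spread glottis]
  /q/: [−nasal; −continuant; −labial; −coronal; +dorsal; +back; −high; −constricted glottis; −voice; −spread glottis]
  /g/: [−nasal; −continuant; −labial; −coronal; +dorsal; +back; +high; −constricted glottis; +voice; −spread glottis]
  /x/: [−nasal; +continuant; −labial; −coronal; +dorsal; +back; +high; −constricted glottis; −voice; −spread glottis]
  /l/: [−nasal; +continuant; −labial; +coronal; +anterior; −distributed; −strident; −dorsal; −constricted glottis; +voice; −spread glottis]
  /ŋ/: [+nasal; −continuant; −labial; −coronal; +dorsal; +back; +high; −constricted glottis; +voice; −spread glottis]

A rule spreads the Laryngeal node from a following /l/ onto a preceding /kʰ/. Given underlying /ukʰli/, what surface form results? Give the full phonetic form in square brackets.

[ugli]

Laryngeal immediately or transitively dominates [constricted glottis], [voice], [spread glottis].
After delinking /kʰ/'s Laryngeal and linking /l/'s, the affected terminals become [−constricted glottis], [+voice], [−spread glottis]; [nasal], [continuant], [labial], … (outside Laryngeal) are retained from /kʰ/.
The resulting bundle matches /g/ in the inventory; substituting it for /kʰ/ gives [ugli].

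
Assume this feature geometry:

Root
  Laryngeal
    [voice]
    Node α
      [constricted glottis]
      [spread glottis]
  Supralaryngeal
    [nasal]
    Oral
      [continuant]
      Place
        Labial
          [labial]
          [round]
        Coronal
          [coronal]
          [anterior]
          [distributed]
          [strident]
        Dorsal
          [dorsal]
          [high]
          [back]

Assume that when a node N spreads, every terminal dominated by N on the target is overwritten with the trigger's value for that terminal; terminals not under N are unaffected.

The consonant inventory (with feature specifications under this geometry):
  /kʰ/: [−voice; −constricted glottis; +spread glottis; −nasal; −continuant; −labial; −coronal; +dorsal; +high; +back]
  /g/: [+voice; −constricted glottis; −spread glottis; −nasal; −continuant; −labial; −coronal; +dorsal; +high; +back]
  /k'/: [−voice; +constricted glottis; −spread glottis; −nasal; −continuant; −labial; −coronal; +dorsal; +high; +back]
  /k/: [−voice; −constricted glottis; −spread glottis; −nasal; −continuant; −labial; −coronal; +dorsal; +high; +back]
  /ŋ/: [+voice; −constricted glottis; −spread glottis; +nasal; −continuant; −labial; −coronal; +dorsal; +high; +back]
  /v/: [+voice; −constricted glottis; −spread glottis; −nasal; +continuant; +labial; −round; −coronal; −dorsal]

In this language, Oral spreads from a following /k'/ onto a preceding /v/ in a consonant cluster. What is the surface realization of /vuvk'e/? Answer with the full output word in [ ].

[vugk'e]

Terminals under Oral in this geometry: [continuant], [labial], [round], [coronal], [anterior], [distributed], [strident], [dorsal], [high], [back].
After delinking /v/'s Oral and linking /k'/'s, the affected terminals become [−continuant], [−labial], [−coronal], [+dorsal], [+high], [+back]; [voice], [constricted glottis], [spread glottis], … (outside Oral) are retained from /v/.
The resulting bundle matches /g/ in the inventory; substituting it for /v/ gives [vugk'e].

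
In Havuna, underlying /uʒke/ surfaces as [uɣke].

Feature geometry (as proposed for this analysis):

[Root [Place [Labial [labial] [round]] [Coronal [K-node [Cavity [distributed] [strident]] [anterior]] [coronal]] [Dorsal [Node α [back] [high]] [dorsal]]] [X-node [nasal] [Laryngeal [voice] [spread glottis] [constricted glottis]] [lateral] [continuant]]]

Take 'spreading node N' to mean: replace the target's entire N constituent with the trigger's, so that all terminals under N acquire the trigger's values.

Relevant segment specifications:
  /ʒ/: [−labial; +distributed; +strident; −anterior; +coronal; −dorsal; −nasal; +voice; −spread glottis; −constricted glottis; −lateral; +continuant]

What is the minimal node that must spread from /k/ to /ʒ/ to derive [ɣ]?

/ʒ/ and [ɣ] differ in [coronal], [anterior], [distributed], [strident], [dorsal], [high], [back]; every other specified feature is identical.
In this geometry the lowest node dominating all of them is Place: every daughter of Place dominates only a proper subset, so no lower node suffices.
Delinking /ʒ/'s Place and associating /k/'s Place gives precisely the feature bundle of [ɣ].
[voice], [continuant] — on which /k/ differs from /ʒ/ — are unchanged, so Root cannot have spread; the constituent is no larger than Place.

Place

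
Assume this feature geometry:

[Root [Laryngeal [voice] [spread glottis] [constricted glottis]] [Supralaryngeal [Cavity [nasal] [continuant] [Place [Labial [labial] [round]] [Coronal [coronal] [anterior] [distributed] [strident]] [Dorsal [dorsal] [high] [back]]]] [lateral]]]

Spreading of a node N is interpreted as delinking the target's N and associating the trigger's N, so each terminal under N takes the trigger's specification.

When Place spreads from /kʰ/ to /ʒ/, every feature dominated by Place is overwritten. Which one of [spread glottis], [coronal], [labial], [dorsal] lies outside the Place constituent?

[spread glottis]

Under this geometry, Place contains [labial], [round], [coronal], [anterior], [distributed], [strident], [dorsal], [high], [back].
Spreading Place replaces [coronal], [dorsal], [labial] with the trigger's values, since each sits inside the Place constituent.
[spread glottis] attaches under Laryngeal, not under Place, so /ʒ/ retains its own value for [spread glottis].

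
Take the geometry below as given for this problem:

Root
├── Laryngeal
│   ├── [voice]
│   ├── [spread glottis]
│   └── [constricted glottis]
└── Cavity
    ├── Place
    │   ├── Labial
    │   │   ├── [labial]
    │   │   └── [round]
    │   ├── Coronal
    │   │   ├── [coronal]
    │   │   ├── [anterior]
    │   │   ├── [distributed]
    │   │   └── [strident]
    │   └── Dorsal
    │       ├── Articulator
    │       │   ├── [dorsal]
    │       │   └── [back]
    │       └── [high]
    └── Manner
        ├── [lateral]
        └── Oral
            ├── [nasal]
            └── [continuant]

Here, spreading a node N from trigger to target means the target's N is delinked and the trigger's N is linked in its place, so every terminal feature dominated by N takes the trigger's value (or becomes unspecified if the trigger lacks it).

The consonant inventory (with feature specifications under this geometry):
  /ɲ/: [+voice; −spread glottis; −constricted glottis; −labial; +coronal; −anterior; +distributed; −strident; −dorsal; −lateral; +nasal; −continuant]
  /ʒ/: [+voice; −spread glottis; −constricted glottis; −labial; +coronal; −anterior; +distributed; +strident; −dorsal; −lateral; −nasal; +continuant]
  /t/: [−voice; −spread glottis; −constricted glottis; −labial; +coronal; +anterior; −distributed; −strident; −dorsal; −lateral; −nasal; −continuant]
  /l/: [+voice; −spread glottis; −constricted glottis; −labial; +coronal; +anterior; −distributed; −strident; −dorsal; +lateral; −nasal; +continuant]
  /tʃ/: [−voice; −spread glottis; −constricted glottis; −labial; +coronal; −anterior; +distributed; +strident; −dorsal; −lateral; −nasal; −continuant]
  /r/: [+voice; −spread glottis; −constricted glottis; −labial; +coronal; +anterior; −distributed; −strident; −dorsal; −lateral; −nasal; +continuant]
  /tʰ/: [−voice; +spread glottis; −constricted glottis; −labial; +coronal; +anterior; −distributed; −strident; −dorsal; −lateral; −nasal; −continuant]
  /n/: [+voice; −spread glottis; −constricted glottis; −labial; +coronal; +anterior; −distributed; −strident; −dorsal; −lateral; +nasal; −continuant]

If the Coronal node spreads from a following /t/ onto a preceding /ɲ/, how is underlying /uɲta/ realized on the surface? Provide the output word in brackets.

[unta]

The Coronal node dominates the terminals [coronal], [anterior], [distributed], [strident].
The target acquires /t/'s values for everything under Coronal — [+coronal], [+anterior], [−distributed], [−strident] — while keeping its own [voice], [spread glottis], [constricted glottis], ….
Among the inventory, only /n/ has exactly this specification, giving the surface form [unta].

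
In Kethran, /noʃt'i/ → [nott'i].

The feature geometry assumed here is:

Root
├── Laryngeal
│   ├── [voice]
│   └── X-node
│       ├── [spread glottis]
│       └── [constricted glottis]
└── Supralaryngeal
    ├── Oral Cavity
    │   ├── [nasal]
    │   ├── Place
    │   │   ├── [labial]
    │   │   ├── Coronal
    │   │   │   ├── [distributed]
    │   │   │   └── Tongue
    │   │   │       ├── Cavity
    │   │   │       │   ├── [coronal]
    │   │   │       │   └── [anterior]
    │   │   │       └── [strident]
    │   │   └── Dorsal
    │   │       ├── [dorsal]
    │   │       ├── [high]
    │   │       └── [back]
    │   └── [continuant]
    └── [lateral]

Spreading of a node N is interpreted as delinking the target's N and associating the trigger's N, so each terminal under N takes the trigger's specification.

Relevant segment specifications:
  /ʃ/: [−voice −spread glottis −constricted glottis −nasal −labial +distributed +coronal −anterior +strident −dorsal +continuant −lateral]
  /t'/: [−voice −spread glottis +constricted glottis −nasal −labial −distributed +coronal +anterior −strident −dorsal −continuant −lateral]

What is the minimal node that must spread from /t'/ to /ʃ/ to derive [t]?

Feature comparison: [continuant], [anterior], [distributed], [strident] differ between /ʃ/ and [t]; the remaining terminals match.
In this geometry the lowest node dominating all of them is Oral Cavity: every daughter of Oral Cavity dominates only a proper subset, so no lower node suffices.
Delinking /ʃ/'s Oral Cavity and associating /t'/'s Oral Cavity gives precisely the feature bundle of [t].
[constricted glottis], a feature on which the two segments disagree outside Oral Cavity, is unchanged — nothing dominating it spread, and Oral Cavity is the minimal sufficient constituent.

Oral Cavity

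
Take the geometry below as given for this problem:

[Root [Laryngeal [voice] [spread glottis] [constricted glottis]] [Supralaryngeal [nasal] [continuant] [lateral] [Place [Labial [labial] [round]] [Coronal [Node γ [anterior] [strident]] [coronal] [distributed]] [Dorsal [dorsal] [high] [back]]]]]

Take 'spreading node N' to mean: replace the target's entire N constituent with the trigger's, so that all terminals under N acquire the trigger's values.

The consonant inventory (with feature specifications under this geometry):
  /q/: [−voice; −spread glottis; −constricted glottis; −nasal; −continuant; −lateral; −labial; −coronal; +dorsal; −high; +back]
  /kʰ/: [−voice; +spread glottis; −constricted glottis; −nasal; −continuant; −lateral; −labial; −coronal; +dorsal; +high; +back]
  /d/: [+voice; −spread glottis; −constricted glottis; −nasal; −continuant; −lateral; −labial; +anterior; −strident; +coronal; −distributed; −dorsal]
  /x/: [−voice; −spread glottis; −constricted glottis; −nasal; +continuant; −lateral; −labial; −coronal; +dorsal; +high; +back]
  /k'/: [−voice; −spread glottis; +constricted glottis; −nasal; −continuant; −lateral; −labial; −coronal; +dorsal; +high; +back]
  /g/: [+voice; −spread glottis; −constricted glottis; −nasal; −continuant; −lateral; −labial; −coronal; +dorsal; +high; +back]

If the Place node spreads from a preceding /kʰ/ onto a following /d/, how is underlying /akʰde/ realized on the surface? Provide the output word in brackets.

The Place node dominates the terminals [labial], [round], [anterior], [strident], [coronal], [distributed], [dorsal], [high], [back].
The target acquires /kʰ/'s values for everything under Place — [−labial], [−coronal], [+dorsal], [+high], [+back] — while keeping its own [voice], [spread glottis], [constricted glottis], ….
This feature bundle is that of [g], so /akʰde/ surfaces as [akʰge].

[akʰge]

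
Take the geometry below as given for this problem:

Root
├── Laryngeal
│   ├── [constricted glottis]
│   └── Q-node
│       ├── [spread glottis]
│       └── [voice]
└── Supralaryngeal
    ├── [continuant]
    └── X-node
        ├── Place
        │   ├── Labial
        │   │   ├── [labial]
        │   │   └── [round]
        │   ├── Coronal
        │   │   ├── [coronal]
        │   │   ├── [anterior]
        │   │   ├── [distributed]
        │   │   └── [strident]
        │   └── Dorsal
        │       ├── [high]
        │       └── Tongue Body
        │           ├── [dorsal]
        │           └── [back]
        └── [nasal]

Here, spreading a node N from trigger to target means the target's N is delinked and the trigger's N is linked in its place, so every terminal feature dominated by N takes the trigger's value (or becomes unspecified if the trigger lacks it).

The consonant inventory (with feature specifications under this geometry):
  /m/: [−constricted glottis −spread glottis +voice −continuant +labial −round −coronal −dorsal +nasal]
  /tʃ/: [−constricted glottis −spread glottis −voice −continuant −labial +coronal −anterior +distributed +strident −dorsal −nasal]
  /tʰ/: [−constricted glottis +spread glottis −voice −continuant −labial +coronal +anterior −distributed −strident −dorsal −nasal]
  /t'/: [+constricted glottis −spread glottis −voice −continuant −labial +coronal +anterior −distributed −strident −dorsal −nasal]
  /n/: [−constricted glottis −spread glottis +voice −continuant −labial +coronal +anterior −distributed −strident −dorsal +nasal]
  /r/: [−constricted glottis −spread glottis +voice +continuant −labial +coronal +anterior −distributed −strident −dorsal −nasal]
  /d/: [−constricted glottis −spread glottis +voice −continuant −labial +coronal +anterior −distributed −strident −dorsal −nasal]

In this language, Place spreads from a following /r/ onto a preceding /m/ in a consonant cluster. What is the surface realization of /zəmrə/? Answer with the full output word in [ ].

Terminals under Place in this geometry: [labial], [round], [coronal], [anterior], [distributed], [strident], [high], [dorsal], [back].
Spreading Place from /r/ onto /m/ replaces those values with /r/'s: [−labial], [+coronal], [+anterior], [−distributed], [−strident], [−dorsal]. Features outside Place ([constricted glottis], [spread glottis], [voice], …) stay as in /m/.
This feature bundle is that of [n], so /zəmrə/ surfaces as [zənrə].

[zənrə]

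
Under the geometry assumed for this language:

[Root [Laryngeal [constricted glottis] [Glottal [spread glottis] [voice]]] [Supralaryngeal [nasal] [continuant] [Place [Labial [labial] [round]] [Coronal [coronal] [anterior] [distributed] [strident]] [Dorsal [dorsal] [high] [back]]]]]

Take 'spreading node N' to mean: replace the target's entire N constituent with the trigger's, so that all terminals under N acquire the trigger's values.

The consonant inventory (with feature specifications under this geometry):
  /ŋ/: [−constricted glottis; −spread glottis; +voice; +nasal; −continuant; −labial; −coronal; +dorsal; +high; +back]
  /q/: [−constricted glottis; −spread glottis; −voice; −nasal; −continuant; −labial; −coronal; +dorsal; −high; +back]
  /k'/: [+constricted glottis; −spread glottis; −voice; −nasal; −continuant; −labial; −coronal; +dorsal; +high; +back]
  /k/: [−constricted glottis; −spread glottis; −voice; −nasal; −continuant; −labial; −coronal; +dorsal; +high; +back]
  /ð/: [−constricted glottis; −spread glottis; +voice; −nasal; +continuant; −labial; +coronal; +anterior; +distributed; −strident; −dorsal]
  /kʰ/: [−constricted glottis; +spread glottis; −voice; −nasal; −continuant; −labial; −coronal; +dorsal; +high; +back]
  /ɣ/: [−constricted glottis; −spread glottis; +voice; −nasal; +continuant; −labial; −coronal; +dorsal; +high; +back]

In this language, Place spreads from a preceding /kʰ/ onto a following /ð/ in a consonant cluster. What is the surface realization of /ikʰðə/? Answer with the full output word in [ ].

Terminals under Place in this geometry: [labial], [round], [coronal], [anterior], [distributed], [strident], [dorsal], [high], [back].
After delinking /ð/'s Place and linking /kʰ/'s, the affected terminals become [−labial], [−coronal], [+dorsal], [+high], [+back]; [constricted glottis], [spread glottis], [voice], … (outside Place) are retained from /ð/.
The resulting bundle matches /ɣ/ in the inventory; substituting it for /ð/ gives [ikʰɣə].

[ikʰɣə]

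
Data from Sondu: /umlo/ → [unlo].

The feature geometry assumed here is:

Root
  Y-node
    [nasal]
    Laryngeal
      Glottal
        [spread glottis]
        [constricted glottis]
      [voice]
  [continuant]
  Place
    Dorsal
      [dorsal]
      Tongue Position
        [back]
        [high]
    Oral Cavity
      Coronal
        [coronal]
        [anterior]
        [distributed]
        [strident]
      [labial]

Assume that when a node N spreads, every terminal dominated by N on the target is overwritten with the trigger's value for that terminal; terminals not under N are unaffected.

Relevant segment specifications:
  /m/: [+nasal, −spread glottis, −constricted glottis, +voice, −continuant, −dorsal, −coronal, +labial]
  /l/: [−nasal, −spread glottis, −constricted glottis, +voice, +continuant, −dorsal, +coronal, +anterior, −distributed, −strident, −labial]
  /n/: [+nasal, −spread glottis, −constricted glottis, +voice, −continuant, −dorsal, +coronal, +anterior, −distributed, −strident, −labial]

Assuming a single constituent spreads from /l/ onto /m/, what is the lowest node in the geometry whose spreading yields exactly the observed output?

The alternation /m/ → [n] changes [labial], [coronal], [anterior], [distributed], [strident] and nothing else.
These terminals are all dominated by Oral Cavity, and no proper subconstituent of Oral Cavity covers them all; Oral Cavity is their lowest common ancestor.
Delinking /m/'s Oral Cavity and associating /l/'s Oral Cavity gives precisely the feature bundle of [n].
Features on which the two segments disagree outside Oral Cavity, such as [continuant], [nasal], are unchanged — nothing dominating them spread, and Oral Cavity is the minimal sufficient constituent.

Oral Cavity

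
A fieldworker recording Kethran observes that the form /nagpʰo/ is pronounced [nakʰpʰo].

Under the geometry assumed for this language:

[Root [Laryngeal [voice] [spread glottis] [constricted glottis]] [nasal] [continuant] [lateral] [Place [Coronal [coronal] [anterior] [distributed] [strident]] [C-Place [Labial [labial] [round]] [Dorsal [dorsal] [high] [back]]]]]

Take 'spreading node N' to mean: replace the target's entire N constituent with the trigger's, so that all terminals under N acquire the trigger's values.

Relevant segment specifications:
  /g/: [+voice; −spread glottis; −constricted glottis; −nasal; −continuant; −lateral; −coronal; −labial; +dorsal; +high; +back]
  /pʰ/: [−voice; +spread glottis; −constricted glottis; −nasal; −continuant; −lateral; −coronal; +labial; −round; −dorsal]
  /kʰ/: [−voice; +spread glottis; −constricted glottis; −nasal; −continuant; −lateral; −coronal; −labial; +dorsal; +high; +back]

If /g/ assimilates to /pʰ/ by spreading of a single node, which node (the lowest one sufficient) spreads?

Laryngeal

Feature comparison: [voice], [spread glottis] differ between /g/ and [kʰ]; the remaining terminals match.
Tracing each changed feature up the tree, the paths first meet at Laryngeal; any lower node misses at least one of them.
If Laryngeal spreads, every terminal under it takes /pʰ/'s value, producing [kʰ] as observed.
Had Root spread, [labial], [dorsal] would have taken /pʰ/'s values; they stay as in /g/, confirming the spreading constituent is exactly Laryngeal.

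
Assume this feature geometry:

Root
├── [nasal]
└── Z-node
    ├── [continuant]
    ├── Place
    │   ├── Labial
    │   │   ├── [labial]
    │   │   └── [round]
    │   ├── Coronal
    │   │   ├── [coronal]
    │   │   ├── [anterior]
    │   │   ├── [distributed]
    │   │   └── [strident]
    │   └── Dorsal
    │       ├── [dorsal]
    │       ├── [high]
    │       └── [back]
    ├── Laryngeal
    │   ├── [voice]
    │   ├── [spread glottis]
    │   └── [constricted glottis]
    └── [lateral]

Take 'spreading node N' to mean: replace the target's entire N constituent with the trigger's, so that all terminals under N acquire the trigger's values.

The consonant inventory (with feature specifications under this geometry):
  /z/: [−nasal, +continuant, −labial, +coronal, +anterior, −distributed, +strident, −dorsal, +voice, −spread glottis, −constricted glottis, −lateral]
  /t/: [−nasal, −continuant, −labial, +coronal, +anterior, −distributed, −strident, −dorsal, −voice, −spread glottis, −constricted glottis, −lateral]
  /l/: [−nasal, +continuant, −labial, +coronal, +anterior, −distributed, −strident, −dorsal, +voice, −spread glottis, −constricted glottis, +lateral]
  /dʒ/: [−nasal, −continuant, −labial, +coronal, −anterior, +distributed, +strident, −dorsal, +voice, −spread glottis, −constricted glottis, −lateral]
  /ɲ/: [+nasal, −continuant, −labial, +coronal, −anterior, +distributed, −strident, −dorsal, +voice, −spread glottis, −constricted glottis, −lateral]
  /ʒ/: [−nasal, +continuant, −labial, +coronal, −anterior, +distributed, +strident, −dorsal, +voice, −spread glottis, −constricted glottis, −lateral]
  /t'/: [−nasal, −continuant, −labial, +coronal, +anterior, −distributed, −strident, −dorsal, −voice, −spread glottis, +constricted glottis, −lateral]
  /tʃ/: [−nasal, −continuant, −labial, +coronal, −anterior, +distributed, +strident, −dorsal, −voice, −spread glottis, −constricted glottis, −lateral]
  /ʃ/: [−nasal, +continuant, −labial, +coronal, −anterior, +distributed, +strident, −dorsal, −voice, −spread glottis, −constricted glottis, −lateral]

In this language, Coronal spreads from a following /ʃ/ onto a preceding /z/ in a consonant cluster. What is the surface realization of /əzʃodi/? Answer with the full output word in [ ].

Terminals under Coronal in this geometry: [coronal], [anterior], [distributed], [strident].
Spreading Coronal from /ʃ/ onto /z/ replaces those values with /ʃ/'s: [+coronal], [−anterior], [+distributed], [+strident]. Features outside Coronal ([nasal], [continuant], [labial], …) stay as in /z/.
Among the inventory, only /ʒ/ has exactly this specification, giving the surface form [əʒʃodi].

[əʒʃodi]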